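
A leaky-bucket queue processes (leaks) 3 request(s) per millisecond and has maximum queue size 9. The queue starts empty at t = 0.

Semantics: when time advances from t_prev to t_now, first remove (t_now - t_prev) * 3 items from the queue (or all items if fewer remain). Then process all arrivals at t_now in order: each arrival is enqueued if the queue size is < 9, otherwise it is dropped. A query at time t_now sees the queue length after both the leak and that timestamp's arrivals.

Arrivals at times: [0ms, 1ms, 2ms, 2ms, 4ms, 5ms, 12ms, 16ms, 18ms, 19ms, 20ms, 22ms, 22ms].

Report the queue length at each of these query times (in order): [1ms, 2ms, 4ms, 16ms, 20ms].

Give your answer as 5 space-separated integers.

Answer: 1 2 1 1 1

Derivation:
Queue lengths at query times:
  query t=1ms: backlog = 1
  query t=2ms: backlog = 2
  query t=4ms: backlog = 1
  query t=16ms: backlog = 1
  query t=20ms: backlog = 1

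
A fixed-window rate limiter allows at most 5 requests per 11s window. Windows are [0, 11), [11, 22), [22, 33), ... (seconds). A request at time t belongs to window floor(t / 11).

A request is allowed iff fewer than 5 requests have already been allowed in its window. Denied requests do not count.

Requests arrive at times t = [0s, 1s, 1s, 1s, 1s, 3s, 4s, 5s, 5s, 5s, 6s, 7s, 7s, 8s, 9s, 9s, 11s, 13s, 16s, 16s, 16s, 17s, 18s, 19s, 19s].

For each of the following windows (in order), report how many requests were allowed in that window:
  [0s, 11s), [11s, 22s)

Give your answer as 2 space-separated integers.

Answer: 5 5

Derivation:
Processing requests:
  req#1 t=0s (window 0): ALLOW
  req#2 t=1s (window 0): ALLOW
  req#3 t=1s (window 0): ALLOW
  req#4 t=1s (window 0): ALLOW
  req#5 t=1s (window 0): ALLOW
  req#6 t=3s (window 0): DENY
  req#7 t=4s (window 0): DENY
  req#8 t=5s (window 0): DENY
  req#9 t=5s (window 0): DENY
  req#10 t=5s (window 0): DENY
  req#11 t=6s (window 0): DENY
  req#12 t=7s (window 0): DENY
  req#13 t=7s (window 0): DENY
  req#14 t=8s (window 0): DENY
  req#15 t=9s (window 0): DENY
  req#16 t=9s (window 0): DENY
  req#17 t=11s (window 1): ALLOW
  req#18 t=13s (window 1): ALLOW
  req#19 t=16s (window 1): ALLOW
  req#20 t=16s (window 1): ALLOW
  req#21 t=16s (window 1): ALLOW
  req#22 t=17s (window 1): DENY
  req#23 t=18s (window 1): DENY
  req#24 t=19s (window 1): DENY
  req#25 t=19s (window 1): DENY

Allowed counts by window: 5 5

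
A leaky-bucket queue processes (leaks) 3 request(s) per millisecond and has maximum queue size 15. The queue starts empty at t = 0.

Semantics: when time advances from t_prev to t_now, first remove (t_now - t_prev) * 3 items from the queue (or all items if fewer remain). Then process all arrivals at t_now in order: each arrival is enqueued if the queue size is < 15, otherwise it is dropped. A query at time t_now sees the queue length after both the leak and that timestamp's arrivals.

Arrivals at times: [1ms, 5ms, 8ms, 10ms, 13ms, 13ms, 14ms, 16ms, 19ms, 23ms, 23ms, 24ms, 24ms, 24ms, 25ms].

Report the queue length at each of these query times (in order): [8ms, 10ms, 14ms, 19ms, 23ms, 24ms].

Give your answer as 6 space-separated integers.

Queue lengths at query times:
  query t=8ms: backlog = 1
  query t=10ms: backlog = 1
  query t=14ms: backlog = 1
  query t=19ms: backlog = 1
  query t=23ms: backlog = 2
  query t=24ms: backlog = 3

Answer: 1 1 1 1 2 3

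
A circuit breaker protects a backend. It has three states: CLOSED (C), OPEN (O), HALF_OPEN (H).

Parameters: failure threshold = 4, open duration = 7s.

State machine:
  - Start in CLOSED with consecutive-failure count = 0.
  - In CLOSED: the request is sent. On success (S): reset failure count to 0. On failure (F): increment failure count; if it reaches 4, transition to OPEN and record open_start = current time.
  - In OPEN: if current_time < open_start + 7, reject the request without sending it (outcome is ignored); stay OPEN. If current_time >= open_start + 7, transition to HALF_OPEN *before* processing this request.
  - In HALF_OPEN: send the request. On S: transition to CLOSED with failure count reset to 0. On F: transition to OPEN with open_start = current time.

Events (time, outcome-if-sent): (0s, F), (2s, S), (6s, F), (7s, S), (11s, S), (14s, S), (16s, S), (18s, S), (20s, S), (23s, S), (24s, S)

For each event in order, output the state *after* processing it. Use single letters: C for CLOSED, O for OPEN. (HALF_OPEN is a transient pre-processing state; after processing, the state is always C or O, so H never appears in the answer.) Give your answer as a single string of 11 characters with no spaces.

State after each event:
  event#1 t=0s outcome=F: state=CLOSED
  event#2 t=2s outcome=S: state=CLOSED
  event#3 t=6s outcome=F: state=CLOSED
  event#4 t=7s outcome=S: state=CLOSED
  event#5 t=11s outcome=S: state=CLOSED
  event#6 t=14s outcome=S: state=CLOSED
  event#7 t=16s outcome=S: state=CLOSED
  event#8 t=18s outcome=S: state=CLOSED
  event#9 t=20s outcome=S: state=CLOSED
  event#10 t=23s outcome=S: state=CLOSED
  event#11 t=24s outcome=S: state=CLOSED

Answer: CCCCCCCCCCC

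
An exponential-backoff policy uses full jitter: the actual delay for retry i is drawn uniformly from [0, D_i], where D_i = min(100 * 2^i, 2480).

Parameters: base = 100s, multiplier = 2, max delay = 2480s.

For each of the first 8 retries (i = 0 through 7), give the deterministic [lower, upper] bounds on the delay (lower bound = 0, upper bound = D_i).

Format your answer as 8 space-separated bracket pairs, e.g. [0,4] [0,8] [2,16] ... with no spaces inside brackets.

Computing bounds per retry:
  i=0: D_i=min(100*2^0,2480)=100, bounds=[0,100]
  i=1: D_i=min(100*2^1,2480)=200, bounds=[0,200]
  i=2: D_i=min(100*2^2,2480)=400, bounds=[0,400]
  i=3: D_i=min(100*2^3,2480)=800, bounds=[0,800]
  i=4: D_i=min(100*2^4,2480)=1600, bounds=[0,1600]
  i=5: D_i=min(100*2^5,2480)=2480, bounds=[0,2480]
  i=6: D_i=min(100*2^6,2480)=2480, bounds=[0,2480]
  i=7: D_i=min(100*2^7,2480)=2480, bounds=[0,2480]

Answer: [0,100] [0,200] [0,400] [0,800] [0,1600] [0,2480] [0,2480] [0,2480]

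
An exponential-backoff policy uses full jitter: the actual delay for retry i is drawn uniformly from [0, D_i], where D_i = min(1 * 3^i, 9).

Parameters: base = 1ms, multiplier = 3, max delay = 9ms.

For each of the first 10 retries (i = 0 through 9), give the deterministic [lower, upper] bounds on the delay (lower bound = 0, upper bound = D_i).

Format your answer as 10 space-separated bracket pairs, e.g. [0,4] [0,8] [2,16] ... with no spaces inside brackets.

Answer: [0,1] [0,3] [0,9] [0,9] [0,9] [0,9] [0,9] [0,9] [0,9] [0,9]

Derivation:
Computing bounds per retry:
  i=0: D_i=min(1*3^0,9)=1, bounds=[0,1]
  i=1: D_i=min(1*3^1,9)=3, bounds=[0,3]
  i=2: D_i=min(1*3^2,9)=9, bounds=[0,9]
  i=3: D_i=min(1*3^3,9)=9, bounds=[0,9]
  i=4: D_i=min(1*3^4,9)=9, bounds=[0,9]
  i=5: D_i=min(1*3^5,9)=9, bounds=[0,9]
  i=6: D_i=min(1*3^6,9)=9, bounds=[0,9]
  i=7: D_i=min(1*3^7,9)=9, bounds=[0,9]
  i=8: D_i=min(1*3^8,9)=9, bounds=[0,9]
  i=9: D_i=min(1*3^9,9)=9, bounds=[0,9]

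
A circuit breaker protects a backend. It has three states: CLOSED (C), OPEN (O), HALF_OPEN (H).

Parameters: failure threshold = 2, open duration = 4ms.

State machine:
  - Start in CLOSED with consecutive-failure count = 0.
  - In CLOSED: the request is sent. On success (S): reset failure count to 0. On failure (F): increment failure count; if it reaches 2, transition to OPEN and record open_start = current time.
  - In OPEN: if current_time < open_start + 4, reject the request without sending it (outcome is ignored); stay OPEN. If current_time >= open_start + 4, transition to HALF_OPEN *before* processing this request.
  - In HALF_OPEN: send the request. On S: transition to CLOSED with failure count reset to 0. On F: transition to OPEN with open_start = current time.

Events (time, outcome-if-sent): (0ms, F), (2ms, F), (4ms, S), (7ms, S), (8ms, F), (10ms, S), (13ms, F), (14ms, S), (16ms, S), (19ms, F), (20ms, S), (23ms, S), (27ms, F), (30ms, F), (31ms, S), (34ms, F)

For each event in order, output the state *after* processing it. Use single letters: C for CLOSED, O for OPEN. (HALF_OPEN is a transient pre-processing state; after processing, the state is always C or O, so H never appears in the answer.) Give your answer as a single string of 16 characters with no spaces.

State after each event:
  event#1 t=0ms outcome=F: state=CLOSED
  event#2 t=2ms outcome=F: state=OPEN
  event#3 t=4ms outcome=S: state=OPEN
  event#4 t=7ms outcome=S: state=CLOSED
  event#5 t=8ms outcome=F: state=CLOSED
  event#6 t=10ms outcome=S: state=CLOSED
  event#7 t=13ms outcome=F: state=CLOSED
  event#8 t=14ms outcome=S: state=CLOSED
  event#9 t=16ms outcome=S: state=CLOSED
  event#10 t=19ms outcome=F: state=CLOSED
  event#11 t=20ms outcome=S: state=CLOSED
  event#12 t=23ms outcome=S: state=CLOSED
  event#13 t=27ms outcome=F: state=CLOSED
  event#14 t=30ms outcome=F: state=OPEN
  event#15 t=31ms outcome=S: state=OPEN
  event#16 t=34ms outcome=F: state=OPEN

Answer: COOCCCCCCCCCCOOO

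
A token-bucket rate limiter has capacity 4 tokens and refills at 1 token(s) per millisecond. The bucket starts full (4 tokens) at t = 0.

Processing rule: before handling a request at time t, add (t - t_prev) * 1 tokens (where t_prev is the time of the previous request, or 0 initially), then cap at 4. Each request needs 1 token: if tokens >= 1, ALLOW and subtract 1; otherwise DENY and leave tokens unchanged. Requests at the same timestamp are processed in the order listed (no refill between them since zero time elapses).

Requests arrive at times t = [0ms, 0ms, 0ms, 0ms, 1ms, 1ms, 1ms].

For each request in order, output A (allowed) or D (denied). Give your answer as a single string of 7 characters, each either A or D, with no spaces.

Simulating step by step:
  req#1 t=0ms: ALLOW
  req#2 t=0ms: ALLOW
  req#3 t=0ms: ALLOW
  req#4 t=0ms: ALLOW
  req#5 t=1ms: ALLOW
  req#6 t=1ms: DENY
  req#7 t=1ms: DENY

Answer: AAAAADD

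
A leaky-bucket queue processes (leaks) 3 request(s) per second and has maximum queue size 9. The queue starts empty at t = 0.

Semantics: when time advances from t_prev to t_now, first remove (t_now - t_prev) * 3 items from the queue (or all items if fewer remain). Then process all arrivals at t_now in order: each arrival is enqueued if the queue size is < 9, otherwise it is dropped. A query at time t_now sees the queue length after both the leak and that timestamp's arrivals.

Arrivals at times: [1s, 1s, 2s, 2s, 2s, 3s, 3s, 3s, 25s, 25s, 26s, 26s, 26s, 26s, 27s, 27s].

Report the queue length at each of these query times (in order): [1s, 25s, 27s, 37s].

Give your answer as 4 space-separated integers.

Queue lengths at query times:
  query t=1s: backlog = 2
  query t=25s: backlog = 2
  query t=27s: backlog = 3
  query t=37s: backlog = 0

Answer: 2 2 3 0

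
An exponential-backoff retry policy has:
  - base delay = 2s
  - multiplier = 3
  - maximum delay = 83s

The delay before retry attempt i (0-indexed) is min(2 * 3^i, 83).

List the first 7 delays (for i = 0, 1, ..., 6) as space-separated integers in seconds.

Answer: 2 6 18 54 83 83 83

Derivation:
Computing each delay:
  i=0: min(2*3^0, 83) = 2
  i=1: min(2*3^1, 83) = 6
  i=2: min(2*3^2, 83) = 18
  i=3: min(2*3^3, 83) = 54
  i=4: min(2*3^4, 83) = 83
  i=5: min(2*3^5, 83) = 83
  i=6: min(2*3^6, 83) = 83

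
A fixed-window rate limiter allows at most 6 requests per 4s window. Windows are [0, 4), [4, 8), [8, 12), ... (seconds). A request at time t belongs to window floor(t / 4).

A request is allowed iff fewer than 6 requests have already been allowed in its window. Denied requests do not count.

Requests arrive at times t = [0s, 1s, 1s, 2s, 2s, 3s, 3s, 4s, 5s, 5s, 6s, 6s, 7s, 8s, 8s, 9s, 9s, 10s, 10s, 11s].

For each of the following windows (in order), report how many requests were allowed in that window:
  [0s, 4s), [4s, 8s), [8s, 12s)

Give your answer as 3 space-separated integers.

Processing requests:
  req#1 t=0s (window 0): ALLOW
  req#2 t=1s (window 0): ALLOW
  req#3 t=1s (window 0): ALLOW
  req#4 t=2s (window 0): ALLOW
  req#5 t=2s (window 0): ALLOW
  req#6 t=3s (window 0): ALLOW
  req#7 t=3s (window 0): DENY
  req#8 t=4s (window 1): ALLOW
  req#9 t=5s (window 1): ALLOW
  req#10 t=5s (window 1): ALLOW
  req#11 t=6s (window 1): ALLOW
  req#12 t=6s (window 1): ALLOW
  req#13 t=7s (window 1): ALLOW
  req#14 t=8s (window 2): ALLOW
  req#15 t=8s (window 2): ALLOW
  req#16 t=9s (window 2): ALLOW
  req#17 t=9s (window 2): ALLOW
  req#18 t=10s (window 2): ALLOW
  req#19 t=10s (window 2): ALLOW
  req#20 t=11s (window 2): DENY

Allowed counts by window: 6 6 6

Answer: 6 6 6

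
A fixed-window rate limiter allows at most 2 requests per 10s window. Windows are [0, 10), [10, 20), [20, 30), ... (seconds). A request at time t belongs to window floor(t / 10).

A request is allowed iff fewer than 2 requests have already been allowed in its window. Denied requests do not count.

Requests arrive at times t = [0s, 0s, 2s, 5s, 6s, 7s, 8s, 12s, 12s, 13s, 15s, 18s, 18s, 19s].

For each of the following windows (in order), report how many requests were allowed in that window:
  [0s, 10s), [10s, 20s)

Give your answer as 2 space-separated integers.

Answer: 2 2

Derivation:
Processing requests:
  req#1 t=0s (window 0): ALLOW
  req#2 t=0s (window 0): ALLOW
  req#3 t=2s (window 0): DENY
  req#4 t=5s (window 0): DENY
  req#5 t=6s (window 0): DENY
  req#6 t=7s (window 0): DENY
  req#7 t=8s (window 0): DENY
  req#8 t=12s (window 1): ALLOW
  req#9 t=12s (window 1): ALLOW
  req#10 t=13s (window 1): DENY
  req#11 t=15s (window 1): DENY
  req#12 t=18s (window 1): DENY
  req#13 t=18s (window 1): DENY
  req#14 t=19s (window 1): DENY

Allowed counts by window: 2 2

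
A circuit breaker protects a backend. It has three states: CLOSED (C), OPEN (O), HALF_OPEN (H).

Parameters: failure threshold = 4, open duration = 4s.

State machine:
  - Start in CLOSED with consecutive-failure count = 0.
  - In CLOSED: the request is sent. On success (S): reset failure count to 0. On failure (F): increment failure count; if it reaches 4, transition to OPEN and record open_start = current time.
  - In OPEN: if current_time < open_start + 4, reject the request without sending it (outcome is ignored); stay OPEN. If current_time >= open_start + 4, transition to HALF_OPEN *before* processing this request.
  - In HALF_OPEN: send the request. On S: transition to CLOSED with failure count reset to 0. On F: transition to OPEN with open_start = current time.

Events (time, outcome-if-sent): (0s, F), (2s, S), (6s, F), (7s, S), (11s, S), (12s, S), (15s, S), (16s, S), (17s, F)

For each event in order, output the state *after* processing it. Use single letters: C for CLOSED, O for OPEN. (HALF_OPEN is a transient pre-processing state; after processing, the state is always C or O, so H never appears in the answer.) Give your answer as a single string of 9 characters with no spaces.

State after each event:
  event#1 t=0s outcome=F: state=CLOSED
  event#2 t=2s outcome=S: state=CLOSED
  event#3 t=6s outcome=F: state=CLOSED
  event#4 t=7s outcome=S: state=CLOSED
  event#5 t=11s outcome=S: state=CLOSED
  event#6 t=12s outcome=S: state=CLOSED
  event#7 t=15s outcome=S: state=CLOSED
  event#8 t=16s outcome=S: state=CLOSED
  event#9 t=17s outcome=F: state=CLOSED

Answer: CCCCCCCCC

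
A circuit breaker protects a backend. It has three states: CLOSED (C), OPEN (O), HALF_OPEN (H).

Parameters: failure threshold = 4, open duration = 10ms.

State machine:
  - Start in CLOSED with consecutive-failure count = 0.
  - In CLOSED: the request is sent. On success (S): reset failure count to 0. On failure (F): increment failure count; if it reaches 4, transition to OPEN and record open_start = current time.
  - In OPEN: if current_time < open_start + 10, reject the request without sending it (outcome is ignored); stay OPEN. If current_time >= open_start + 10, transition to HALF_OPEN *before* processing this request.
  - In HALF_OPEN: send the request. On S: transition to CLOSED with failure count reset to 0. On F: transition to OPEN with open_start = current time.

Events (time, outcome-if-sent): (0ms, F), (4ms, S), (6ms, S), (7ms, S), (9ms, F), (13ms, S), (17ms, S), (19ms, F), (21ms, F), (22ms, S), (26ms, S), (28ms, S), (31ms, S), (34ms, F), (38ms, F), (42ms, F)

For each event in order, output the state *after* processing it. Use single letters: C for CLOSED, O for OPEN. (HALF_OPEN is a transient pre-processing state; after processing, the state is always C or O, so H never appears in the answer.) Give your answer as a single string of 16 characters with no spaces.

State after each event:
  event#1 t=0ms outcome=F: state=CLOSED
  event#2 t=4ms outcome=S: state=CLOSED
  event#3 t=6ms outcome=S: state=CLOSED
  event#4 t=7ms outcome=S: state=CLOSED
  event#5 t=9ms outcome=F: state=CLOSED
  event#6 t=13ms outcome=S: state=CLOSED
  event#7 t=17ms outcome=S: state=CLOSED
  event#8 t=19ms outcome=F: state=CLOSED
  event#9 t=21ms outcome=F: state=CLOSED
  event#10 t=22ms outcome=S: state=CLOSED
  event#11 t=26ms outcome=S: state=CLOSED
  event#12 t=28ms outcome=S: state=CLOSED
  event#13 t=31ms outcome=S: state=CLOSED
  event#14 t=34ms outcome=F: state=CLOSED
  event#15 t=38ms outcome=F: state=CLOSED
  event#16 t=42ms outcome=F: state=CLOSED

Answer: CCCCCCCCCCCCCCCC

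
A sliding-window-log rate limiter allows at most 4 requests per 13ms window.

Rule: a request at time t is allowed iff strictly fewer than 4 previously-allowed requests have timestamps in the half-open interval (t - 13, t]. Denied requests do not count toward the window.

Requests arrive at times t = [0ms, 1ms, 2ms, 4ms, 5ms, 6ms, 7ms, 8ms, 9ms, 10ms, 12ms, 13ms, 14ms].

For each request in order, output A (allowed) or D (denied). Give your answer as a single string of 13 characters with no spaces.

Answer: AAAADDDDDDDAA

Derivation:
Tracking allowed requests in the window:
  req#1 t=0ms: ALLOW
  req#2 t=1ms: ALLOW
  req#3 t=2ms: ALLOW
  req#4 t=4ms: ALLOW
  req#5 t=5ms: DENY
  req#6 t=6ms: DENY
  req#7 t=7ms: DENY
  req#8 t=8ms: DENY
  req#9 t=9ms: DENY
  req#10 t=10ms: DENY
  req#11 t=12ms: DENY
  req#12 t=13ms: ALLOW
  req#13 t=14ms: ALLOW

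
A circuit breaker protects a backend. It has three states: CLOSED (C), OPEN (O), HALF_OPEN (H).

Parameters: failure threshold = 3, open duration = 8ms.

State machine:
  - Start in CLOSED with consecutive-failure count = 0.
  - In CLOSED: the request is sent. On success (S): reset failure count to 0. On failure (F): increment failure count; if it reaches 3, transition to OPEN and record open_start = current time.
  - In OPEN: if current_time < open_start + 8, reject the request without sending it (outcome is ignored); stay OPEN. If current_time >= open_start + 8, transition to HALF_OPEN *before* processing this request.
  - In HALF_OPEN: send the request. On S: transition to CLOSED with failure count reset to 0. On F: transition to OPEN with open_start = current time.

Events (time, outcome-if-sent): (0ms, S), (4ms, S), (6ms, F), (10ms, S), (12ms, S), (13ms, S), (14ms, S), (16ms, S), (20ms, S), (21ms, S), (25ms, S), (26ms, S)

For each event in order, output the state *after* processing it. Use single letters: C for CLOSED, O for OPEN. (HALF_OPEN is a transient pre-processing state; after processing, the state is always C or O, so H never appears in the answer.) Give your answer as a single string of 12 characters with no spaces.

State after each event:
  event#1 t=0ms outcome=S: state=CLOSED
  event#2 t=4ms outcome=S: state=CLOSED
  event#3 t=6ms outcome=F: state=CLOSED
  event#4 t=10ms outcome=S: state=CLOSED
  event#5 t=12ms outcome=S: state=CLOSED
  event#6 t=13ms outcome=S: state=CLOSED
  event#7 t=14ms outcome=S: state=CLOSED
  event#8 t=16ms outcome=S: state=CLOSED
  event#9 t=20ms outcome=S: state=CLOSED
  event#10 t=21ms outcome=S: state=CLOSED
  event#11 t=25ms outcome=S: state=CLOSED
  event#12 t=26ms outcome=S: state=CLOSED

Answer: CCCCCCCCCCCC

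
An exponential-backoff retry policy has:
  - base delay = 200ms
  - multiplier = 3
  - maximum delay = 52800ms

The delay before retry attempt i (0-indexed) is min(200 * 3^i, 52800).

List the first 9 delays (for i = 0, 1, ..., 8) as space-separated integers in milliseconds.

Answer: 200 600 1800 5400 16200 48600 52800 52800 52800

Derivation:
Computing each delay:
  i=0: min(200*3^0, 52800) = 200
  i=1: min(200*3^1, 52800) = 600
  i=2: min(200*3^2, 52800) = 1800
  i=3: min(200*3^3, 52800) = 5400
  i=4: min(200*3^4, 52800) = 16200
  i=5: min(200*3^5, 52800) = 48600
  i=6: min(200*3^6, 52800) = 52800
  i=7: min(200*3^7, 52800) = 52800
  i=8: min(200*3^8, 52800) = 52800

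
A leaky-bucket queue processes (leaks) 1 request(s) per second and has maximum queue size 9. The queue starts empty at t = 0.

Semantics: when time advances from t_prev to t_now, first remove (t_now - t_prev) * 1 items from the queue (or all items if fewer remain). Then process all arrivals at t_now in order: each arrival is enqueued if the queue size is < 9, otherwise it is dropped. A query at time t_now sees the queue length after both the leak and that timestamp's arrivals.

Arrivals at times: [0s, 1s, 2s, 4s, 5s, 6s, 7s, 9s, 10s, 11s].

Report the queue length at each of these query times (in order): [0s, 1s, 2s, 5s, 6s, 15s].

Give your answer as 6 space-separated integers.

Answer: 1 1 1 1 1 0

Derivation:
Queue lengths at query times:
  query t=0s: backlog = 1
  query t=1s: backlog = 1
  query t=2s: backlog = 1
  query t=5s: backlog = 1
  query t=6s: backlog = 1
  query t=15s: backlog = 0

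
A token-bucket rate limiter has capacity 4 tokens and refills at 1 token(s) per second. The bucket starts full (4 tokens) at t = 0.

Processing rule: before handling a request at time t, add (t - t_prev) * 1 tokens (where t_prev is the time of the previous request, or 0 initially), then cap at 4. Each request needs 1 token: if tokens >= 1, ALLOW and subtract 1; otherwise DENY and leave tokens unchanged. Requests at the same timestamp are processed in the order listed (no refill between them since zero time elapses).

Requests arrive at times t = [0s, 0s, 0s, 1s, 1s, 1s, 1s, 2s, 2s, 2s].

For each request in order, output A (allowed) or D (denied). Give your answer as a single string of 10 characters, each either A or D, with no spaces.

Simulating step by step:
  req#1 t=0s: ALLOW
  req#2 t=0s: ALLOW
  req#3 t=0s: ALLOW
  req#4 t=1s: ALLOW
  req#5 t=1s: ALLOW
  req#6 t=1s: DENY
  req#7 t=1s: DENY
  req#8 t=2s: ALLOW
  req#9 t=2s: DENY
  req#10 t=2s: DENY

Answer: AAAAADDADD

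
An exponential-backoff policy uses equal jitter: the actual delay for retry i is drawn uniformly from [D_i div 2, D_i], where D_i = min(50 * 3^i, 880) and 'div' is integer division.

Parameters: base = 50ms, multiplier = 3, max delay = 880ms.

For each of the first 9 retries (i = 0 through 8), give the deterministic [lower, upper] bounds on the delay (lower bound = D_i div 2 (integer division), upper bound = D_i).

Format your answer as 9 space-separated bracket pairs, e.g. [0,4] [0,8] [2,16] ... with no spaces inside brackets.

Answer: [25,50] [75,150] [225,450] [440,880] [440,880] [440,880] [440,880] [440,880] [440,880]

Derivation:
Computing bounds per retry:
  i=0: D_i=min(50*3^0,880)=50, bounds=[25,50]
  i=1: D_i=min(50*3^1,880)=150, bounds=[75,150]
  i=2: D_i=min(50*3^2,880)=450, bounds=[225,450]
  i=3: D_i=min(50*3^3,880)=880, bounds=[440,880]
  i=4: D_i=min(50*3^4,880)=880, bounds=[440,880]
  i=5: D_i=min(50*3^5,880)=880, bounds=[440,880]
  i=6: D_i=min(50*3^6,880)=880, bounds=[440,880]
  i=7: D_i=min(50*3^7,880)=880, bounds=[440,880]
  i=8: D_i=min(50*3^8,880)=880, bounds=[440,880]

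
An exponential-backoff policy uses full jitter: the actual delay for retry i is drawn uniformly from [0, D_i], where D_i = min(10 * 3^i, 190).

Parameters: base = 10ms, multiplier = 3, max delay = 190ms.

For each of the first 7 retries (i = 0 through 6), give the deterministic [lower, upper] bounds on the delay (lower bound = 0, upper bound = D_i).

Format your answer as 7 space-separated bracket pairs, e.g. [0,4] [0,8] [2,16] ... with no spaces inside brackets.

Answer: [0,10] [0,30] [0,90] [0,190] [0,190] [0,190] [0,190]

Derivation:
Computing bounds per retry:
  i=0: D_i=min(10*3^0,190)=10, bounds=[0,10]
  i=1: D_i=min(10*3^1,190)=30, bounds=[0,30]
  i=2: D_i=min(10*3^2,190)=90, bounds=[0,90]
  i=3: D_i=min(10*3^3,190)=190, bounds=[0,190]
  i=4: D_i=min(10*3^4,190)=190, bounds=[0,190]
  i=5: D_i=min(10*3^5,190)=190, bounds=[0,190]
  i=6: D_i=min(10*3^6,190)=190, bounds=[0,190]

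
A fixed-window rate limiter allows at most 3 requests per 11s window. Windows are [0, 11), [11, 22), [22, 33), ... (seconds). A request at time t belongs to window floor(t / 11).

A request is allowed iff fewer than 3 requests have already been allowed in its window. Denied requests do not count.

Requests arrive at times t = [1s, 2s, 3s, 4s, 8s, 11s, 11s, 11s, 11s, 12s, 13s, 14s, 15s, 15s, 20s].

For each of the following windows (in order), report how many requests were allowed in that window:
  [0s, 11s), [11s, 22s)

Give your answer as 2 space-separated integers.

Answer: 3 3

Derivation:
Processing requests:
  req#1 t=1s (window 0): ALLOW
  req#2 t=2s (window 0): ALLOW
  req#3 t=3s (window 0): ALLOW
  req#4 t=4s (window 0): DENY
  req#5 t=8s (window 0): DENY
  req#6 t=11s (window 1): ALLOW
  req#7 t=11s (window 1): ALLOW
  req#8 t=11s (window 1): ALLOW
  req#9 t=11s (window 1): DENY
  req#10 t=12s (window 1): DENY
  req#11 t=13s (window 1): DENY
  req#12 t=14s (window 1): DENY
  req#13 t=15s (window 1): DENY
  req#14 t=15s (window 1): DENY
  req#15 t=20s (window 1): DENY

Allowed counts by window: 3 3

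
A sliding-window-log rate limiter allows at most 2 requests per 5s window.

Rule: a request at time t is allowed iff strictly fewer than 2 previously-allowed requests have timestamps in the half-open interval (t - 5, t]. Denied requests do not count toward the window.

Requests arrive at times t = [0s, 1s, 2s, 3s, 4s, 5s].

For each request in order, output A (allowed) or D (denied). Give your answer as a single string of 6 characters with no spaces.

Tracking allowed requests in the window:
  req#1 t=0s: ALLOW
  req#2 t=1s: ALLOW
  req#3 t=2s: DENY
  req#4 t=3s: DENY
  req#5 t=4s: DENY
  req#6 t=5s: ALLOW

Answer: AADDDA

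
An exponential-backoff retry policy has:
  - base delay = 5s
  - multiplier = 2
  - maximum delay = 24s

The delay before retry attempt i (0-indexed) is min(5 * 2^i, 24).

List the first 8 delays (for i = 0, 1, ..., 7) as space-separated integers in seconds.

Answer: 5 10 20 24 24 24 24 24

Derivation:
Computing each delay:
  i=0: min(5*2^0, 24) = 5
  i=1: min(5*2^1, 24) = 10
  i=2: min(5*2^2, 24) = 20
  i=3: min(5*2^3, 24) = 24
  i=4: min(5*2^4, 24) = 24
  i=5: min(5*2^5, 24) = 24
  i=6: min(5*2^6, 24) = 24
  i=7: min(5*2^7, 24) = 24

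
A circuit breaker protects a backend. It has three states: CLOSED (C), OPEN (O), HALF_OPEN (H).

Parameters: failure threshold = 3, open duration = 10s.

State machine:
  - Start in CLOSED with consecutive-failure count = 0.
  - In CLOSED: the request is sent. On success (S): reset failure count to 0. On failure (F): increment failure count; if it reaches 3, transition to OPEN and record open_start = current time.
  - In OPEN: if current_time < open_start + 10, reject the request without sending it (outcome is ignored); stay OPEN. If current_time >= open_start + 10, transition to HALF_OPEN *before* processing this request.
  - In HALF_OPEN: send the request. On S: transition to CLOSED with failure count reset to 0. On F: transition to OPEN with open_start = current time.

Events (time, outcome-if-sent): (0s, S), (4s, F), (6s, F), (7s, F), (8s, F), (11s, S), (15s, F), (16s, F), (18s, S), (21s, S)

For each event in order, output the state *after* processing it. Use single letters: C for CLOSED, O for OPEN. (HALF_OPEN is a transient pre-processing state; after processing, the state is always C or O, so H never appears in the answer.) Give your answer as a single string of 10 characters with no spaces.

Answer: CCCOOOOOCC

Derivation:
State after each event:
  event#1 t=0s outcome=S: state=CLOSED
  event#2 t=4s outcome=F: state=CLOSED
  event#3 t=6s outcome=F: state=CLOSED
  event#4 t=7s outcome=F: state=OPEN
  event#5 t=8s outcome=F: state=OPEN
  event#6 t=11s outcome=S: state=OPEN
  event#7 t=15s outcome=F: state=OPEN
  event#8 t=16s outcome=F: state=OPEN
  event#9 t=18s outcome=S: state=CLOSED
  event#10 t=21s outcome=S: state=CLOSED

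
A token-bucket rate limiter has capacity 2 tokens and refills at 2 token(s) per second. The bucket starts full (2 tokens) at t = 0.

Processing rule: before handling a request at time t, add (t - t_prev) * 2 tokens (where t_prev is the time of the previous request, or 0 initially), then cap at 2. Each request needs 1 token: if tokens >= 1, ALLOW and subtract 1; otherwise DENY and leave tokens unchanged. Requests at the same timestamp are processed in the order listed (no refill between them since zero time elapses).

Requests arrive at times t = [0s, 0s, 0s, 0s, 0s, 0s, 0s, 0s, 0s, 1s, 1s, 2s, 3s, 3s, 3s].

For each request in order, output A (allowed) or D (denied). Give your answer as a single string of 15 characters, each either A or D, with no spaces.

Simulating step by step:
  req#1 t=0s: ALLOW
  req#2 t=0s: ALLOW
  req#3 t=0s: DENY
  req#4 t=0s: DENY
  req#5 t=0s: DENY
  req#6 t=0s: DENY
  req#7 t=0s: DENY
  req#8 t=0s: DENY
  req#9 t=0s: DENY
  req#10 t=1s: ALLOW
  req#11 t=1s: ALLOW
  req#12 t=2s: ALLOW
  req#13 t=3s: ALLOW
  req#14 t=3s: ALLOW
  req#15 t=3s: DENY

Answer: AADDDDDDDAAAAAD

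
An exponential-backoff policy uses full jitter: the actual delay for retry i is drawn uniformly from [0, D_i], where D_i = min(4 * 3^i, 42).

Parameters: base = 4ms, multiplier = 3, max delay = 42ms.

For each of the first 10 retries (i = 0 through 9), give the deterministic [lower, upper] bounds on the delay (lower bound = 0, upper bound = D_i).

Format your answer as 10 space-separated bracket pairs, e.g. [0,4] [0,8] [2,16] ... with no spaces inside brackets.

Answer: [0,4] [0,12] [0,36] [0,42] [0,42] [0,42] [0,42] [0,42] [0,42] [0,42]

Derivation:
Computing bounds per retry:
  i=0: D_i=min(4*3^0,42)=4, bounds=[0,4]
  i=1: D_i=min(4*3^1,42)=12, bounds=[0,12]
  i=2: D_i=min(4*3^2,42)=36, bounds=[0,36]
  i=3: D_i=min(4*3^3,42)=42, bounds=[0,42]
  i=4: D_i=min(4*3^4,42)=42, bounds=[0,42]
  i=5: D_i=min(4*3^5,42)=42, bounds=[0,42]
  i=6: D_i=min(4*3^6,42)=42, bounds=[0,42]
  i=7: D_i=min(4*3^7,42)=42, bounds=[0,42]
  i=8: D_i=min(4*3^8,42)=42, bounds=[0,42]
  i=9: D_i=min(4*3^9,42)=42, bounds=[0,42]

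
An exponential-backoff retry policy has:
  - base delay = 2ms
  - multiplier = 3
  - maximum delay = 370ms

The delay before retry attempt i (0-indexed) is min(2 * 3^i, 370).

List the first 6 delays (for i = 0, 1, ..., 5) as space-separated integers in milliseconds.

Answer: 2 6 18 54 162 370

Derivation:
Computing each delay:
  i=0: min(2*3^0, 370) = 2
  i=1: min(2*3^1, 370) = 6
  i=2: min(2*3^2, 370) = 18
  i=3: min(2*3^3, 370) = 54
  i=4: min(2*3^4, 370) = 162
  i=5: min(2*3^5, 370) = 370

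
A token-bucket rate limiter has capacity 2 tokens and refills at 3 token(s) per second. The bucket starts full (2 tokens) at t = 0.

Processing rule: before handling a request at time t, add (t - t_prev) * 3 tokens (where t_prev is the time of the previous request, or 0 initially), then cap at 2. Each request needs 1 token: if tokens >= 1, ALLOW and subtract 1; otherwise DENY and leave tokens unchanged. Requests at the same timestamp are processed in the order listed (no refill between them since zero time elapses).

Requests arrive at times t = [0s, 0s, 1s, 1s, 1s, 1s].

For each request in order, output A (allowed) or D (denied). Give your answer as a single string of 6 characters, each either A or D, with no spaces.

Answer: AAAADD

Derivation:
Simulating step by step:
  req#1 t=0s: ALLOW
  req#2 t=0s: ALLOW
  req#3 t=1s: ALLOW
  req#4 t=1s: ALLOW
  req#5 t=1s: DENY
  req#6 t=1s: DENY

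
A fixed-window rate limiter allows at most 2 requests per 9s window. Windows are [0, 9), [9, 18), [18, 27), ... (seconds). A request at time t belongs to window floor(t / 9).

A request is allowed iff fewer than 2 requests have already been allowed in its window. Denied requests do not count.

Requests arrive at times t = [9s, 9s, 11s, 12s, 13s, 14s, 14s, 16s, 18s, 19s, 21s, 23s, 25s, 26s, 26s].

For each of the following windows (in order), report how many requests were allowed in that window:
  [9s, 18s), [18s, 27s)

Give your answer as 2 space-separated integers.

Processing requests:
  req#1 t=9s (window 1): ALLOW
  req#2 t=9s (window 1): ALLOW
  req#3 t=11s (window 1): DENY
  req#4 t=12s (window 1): DENY
  req#5 t=13s (window 1): DENY
  req#6 t=14s (window 1): DENY
  req#7 t=14s (window 1): DENY
  req#8 t=16s (window 1): DENY
  req#9 t=18s (window 2): ALLOW
  req#10 t=19s (window 2): ALLOW
  req#11 t=21s (window 2): DENY
  req#12 t=23s (window 2): DENY
  req#13 t=25s (window 2): DENY
  req#14 t=26s (window 2): DENY
  req#15 t=26s (window 2): DENY

Allowed counts by window: 2 2

Answer: 2 2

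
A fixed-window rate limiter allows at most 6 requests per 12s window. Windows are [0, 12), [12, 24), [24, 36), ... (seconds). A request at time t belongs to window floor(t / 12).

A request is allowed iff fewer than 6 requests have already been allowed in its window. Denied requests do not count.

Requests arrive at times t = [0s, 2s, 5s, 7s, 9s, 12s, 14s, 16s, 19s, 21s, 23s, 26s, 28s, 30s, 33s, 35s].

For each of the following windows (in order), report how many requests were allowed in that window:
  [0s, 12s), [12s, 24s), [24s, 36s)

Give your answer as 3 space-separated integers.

Answer: 5 6 5

Derivation:
Processing requests:
  req#1 t=0s (window 0): ALLOW
  req#2 t=2s (window 0): ALLOW
  req#3 t=5s (window 0): ALLOW
  req#4 t=7s (window 0): ALLOW
  req#5 t=9s (window 0): ALLOW
  req#6 t=12s (window 1): ALLOW
  req#7 t=14s (window 1): ALLOW
  req#8 t=16s (window 1): ALLOW
  req#9 t=19s (window 1): ALLOW
  req#10 t=21s (window 1): ALLOW
  req#11 t=23s (window 1): ALLOW
  req#12 t=26s (window 2): ALLOW
  req#13 t=28s (window 2): ALLOW
  req#14 t=30s (window 2): ALLOW
  req#15 t=33s (window 2): ALLOW
  req#16 t=35s (window 2): ALLOW

Allowed counts by window: 5 6 5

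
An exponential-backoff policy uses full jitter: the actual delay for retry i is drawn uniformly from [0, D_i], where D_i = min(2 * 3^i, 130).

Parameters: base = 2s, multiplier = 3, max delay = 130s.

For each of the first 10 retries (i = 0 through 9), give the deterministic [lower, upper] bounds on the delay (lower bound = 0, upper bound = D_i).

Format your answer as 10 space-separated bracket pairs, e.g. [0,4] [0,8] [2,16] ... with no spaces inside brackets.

Answer: [0,2] [0,6] [0,18] [0,54] [0,130] [0,130] [0,130] [0,130] [0,130] [0,130]

Derivation:
Computing bounds per retry:
  i=0: D_i=min(2*3^0,130)=2, bounds=[0,2]
  i=1: D_i=min(2*3^1,130)=6, bounds=[0,6]
  i=2: D_i=min(2*3^2,130)=18, bounds=[0,18]
  i=3: D_i=min(2*3^3,130)=54, bounds=[0,54]
  i=4: D_i=min(2*3^4,130)=130, bounds=[0,130]
  i=5: D_i=min(2*3^5,130)=130, bounds=[0,130]
  i=6: D_i=min(2*3^6,130)=130, bounds=[0,130]
  i=7: D_i=min(2*3^7,130)=130, bounds=[0,130]
  i=8: D_i=min(2*3^8,130)=130, bounds=[0,130]
  i=9: D_i=min(2*3^9,130)=130, bounds=[0,130]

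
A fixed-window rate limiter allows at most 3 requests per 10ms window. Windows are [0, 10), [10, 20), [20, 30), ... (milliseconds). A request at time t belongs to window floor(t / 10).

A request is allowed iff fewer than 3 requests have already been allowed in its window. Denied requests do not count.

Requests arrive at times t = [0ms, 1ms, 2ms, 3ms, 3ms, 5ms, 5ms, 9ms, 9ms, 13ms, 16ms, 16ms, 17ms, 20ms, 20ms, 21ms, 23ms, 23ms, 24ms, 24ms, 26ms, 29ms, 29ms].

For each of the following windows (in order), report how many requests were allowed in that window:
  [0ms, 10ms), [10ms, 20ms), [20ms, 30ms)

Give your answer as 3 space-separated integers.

Processing requests:
  req#1 t=0ms (window 0): ALLOW
  req#2 t=1ms (window 0): ALLOW
  req#3 t=2ms (window 0): ALLOW
  req#4 t=3ms (window 0): DENY
  req#5 t=3ms (window 0): DENY
  req#6 t=5ms (window 0): DENY
  req#7 t=5ms (window 0): DENY
  req#8 t=9ms (window 0): DENY
  req#9 t=9ms (window 0): DENY
  req#10 t=13ms (window 1): ALLOW
  req#11 t=16ms (window 1): ALLOW
  req#12 t=16ms (window 1): ALLOW
  req#13 t=17ms (window 1): DENY
  req#14 t=20ms (window 2): ALLOW
  req#15 t=20ms (window 2): ALLOW
  req#16 t=21ms (window 2): ALLOW
  req#17 t=23ms (window 2): DENY
  req#18 t=23ms (window 2): DENY
  req#19 t=24ms (window 2): DENY
  req#20 t=24ms (window 2): DENY
  req#21 t=26ms (window 2): DENY
  req#22 t=29ms (window 2): DENY
  req#23 t=29ms (window 2): DENY

Allowed counts by window: 3 3 3

Answer: 3 3 3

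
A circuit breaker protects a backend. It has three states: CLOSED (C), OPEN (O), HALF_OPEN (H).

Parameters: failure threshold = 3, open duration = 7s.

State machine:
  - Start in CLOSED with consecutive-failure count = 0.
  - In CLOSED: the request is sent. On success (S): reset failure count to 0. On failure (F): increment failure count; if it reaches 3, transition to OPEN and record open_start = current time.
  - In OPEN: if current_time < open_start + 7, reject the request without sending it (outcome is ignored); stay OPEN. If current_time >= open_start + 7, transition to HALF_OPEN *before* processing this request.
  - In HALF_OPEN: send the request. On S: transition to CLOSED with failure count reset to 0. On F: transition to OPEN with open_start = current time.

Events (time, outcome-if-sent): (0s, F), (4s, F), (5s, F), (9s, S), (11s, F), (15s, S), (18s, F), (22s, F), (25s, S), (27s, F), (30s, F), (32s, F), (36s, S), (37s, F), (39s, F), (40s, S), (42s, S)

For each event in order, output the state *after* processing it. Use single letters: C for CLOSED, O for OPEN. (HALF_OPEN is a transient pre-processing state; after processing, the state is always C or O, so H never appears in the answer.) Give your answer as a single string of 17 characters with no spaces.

State after each event:
  event#1 t=0s outcome=F: state=CLOSED
  event#2 t=4s outcome=F: state=CLOSED
  event#3 t=5s outcome=F: state=OPEN
  event#4 t=9s outcome=S: state=OPEN
  event#5 t=11s outcome=F: state=OPEN
  event#6 t=15s outcome=S: state=CLOSED
  event#7 t=18s outcome=F: state=CLOSED
  event#8 t=22s outcome=F: state=CLOSED
  event#9 t=25s outcome=S: state=CLOSED
  event#10 t=27s outcome=F: state=CLOSED
  event#11 t=30s outcome=F: state=CLOSED
  event#12 t=32s outcome=F: state=OPEN
  event#13 t=36s outcome=S: state=OPEN
  event#14 t=37s outcome=F: state=OPEN
  event#15 t=39s outcome=F: state=OPEN
  event#16 t=40s outcome=S: state=OPEN
  event#17 t=42s outcome=S: state=OPEN

Answer: CCOOOCCCCCCOOOOOO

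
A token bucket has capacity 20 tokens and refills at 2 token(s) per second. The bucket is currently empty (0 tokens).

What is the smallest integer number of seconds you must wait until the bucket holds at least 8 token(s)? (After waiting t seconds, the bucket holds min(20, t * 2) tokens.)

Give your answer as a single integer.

Answer: 4

Derivation:
Need t * 2 >= 8, so t >= 8/2.
Smallest integer t = ceil(8/2) = 4.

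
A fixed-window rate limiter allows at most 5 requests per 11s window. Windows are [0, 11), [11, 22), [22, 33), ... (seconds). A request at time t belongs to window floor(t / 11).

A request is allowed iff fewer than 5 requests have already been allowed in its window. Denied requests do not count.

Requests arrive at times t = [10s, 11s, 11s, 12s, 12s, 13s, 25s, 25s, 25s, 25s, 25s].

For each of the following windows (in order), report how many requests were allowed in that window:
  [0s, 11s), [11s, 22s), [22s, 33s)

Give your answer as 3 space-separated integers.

Answer: 1 5 5

Derivation:
Processing requests:
  req#1 t=10s (window 0): ALLOW
  req#2 t=11s (window 1): ALLOW
  req#3 t=11s (window 1): ALLOW
  req#4 t=12s (window 1): ALLOW
  req#5 t=12s (window 1): ALLOW
  req#6 t=13s (window 1): ALLOW
  req#7 t=25s (window 2): ALLOW
  req#8 t=25s (window 2): ALLOW
  req#9 t=25s (window 2): ALLOW
  req#10 t=25s (window 2): ALLOW
  req#11 t=25s (window 2): ALLOW

Allowed counts by window: 1 5 5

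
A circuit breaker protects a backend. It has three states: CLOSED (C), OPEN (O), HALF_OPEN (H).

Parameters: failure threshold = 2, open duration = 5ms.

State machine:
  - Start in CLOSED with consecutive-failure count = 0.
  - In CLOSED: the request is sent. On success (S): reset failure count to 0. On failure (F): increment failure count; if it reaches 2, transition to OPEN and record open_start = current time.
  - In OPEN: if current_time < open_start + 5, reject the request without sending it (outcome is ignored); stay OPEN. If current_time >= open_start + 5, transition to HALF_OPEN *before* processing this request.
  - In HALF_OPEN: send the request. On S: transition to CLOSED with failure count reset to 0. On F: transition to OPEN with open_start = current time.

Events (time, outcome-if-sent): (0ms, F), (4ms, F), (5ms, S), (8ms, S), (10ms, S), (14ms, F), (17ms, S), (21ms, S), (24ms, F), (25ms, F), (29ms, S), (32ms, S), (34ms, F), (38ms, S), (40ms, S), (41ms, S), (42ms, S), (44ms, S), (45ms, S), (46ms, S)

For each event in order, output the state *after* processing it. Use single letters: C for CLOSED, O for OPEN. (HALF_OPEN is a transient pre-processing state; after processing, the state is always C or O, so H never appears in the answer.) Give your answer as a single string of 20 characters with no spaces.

State after each event:
  event#1 t=0ms outcome=F: state=CLOSED
  event#2 t=4ms outcome=F: state=OPEN
  event#3 t=5ms outcome=S: state=OPEN
  event#4 t=8ms outcome=S: state=OPEN
  event#5 t=10ms outcome=S: state=CLOSED
  event#6 t=14ms outcome=F: state=CLOSED
  event#7 t=17ms outcome=S: state=CLOSED
  event#8 t=21ms outcome=S: state=CLOSED
  event#9 t=24ms outcome=F: state=CLOSED
  event#10 t=25ms outcome=F: state=OPEN
  event#11 t=29ms outcome=S: state=OPEN
  event#12 t=32ms outcome=S: state=CLOSED
  event#13 t=34ms outcome=F: state=CLOSED
  event#14 t=38ms outcome=S: state=CLOSED
  event#15 t=40ms outcome=S: state=CLOSED
  event#16 t=41ms outcome=S: state=CLOSED
  event#17 t=42ms outcome=S: state=CLOSED
  event#18 t=44ms outcome=S: state=CLOSED
  event#19 t=45ms outcome=S: state=CLOSED
  event#20 t=46ms outcome=S: state=CLOSED

Answer: COOOCCCCCOOCCCCCCCCC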